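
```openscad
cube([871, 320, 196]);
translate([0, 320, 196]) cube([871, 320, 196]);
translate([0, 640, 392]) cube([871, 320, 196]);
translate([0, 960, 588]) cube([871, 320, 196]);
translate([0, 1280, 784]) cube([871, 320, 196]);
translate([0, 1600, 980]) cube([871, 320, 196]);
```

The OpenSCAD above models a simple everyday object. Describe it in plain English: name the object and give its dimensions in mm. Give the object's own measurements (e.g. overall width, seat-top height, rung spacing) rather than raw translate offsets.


A straight staircase of 6 solid steps. Each step is 871 mm wide (x), 320 mm deep (y, the going) and 196 mm tall (the rise). The first step rests on the floor; each subsequent step sits one going further in +y and one rise higher in +z, directly behind and above the previous step with no overlap.


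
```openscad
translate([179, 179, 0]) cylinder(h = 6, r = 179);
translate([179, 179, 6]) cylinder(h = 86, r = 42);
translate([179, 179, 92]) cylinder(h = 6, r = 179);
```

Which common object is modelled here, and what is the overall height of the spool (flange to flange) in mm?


A spool. The overall height is 98 mm.

Three coaxial cylinders, large–small–large — a spool. Two 6 mm flanges and a 86 mm core give 6 + 86 + 6 = 98 mm.


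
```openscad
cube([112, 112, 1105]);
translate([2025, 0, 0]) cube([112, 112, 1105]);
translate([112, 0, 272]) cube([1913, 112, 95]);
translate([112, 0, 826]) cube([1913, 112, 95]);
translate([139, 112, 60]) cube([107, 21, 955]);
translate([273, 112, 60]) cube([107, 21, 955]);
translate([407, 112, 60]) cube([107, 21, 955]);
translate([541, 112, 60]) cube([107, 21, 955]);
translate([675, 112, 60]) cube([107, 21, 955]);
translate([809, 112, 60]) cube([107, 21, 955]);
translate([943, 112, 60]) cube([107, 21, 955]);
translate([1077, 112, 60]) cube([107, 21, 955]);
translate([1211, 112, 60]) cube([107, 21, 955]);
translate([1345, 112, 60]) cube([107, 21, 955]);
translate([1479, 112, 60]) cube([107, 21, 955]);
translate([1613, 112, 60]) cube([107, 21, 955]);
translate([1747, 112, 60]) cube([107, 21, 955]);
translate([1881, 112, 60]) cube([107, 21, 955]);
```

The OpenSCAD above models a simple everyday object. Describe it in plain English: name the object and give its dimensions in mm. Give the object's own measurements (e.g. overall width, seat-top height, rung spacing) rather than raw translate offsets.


A fence section. Two 112×112 mm posts, 1105 mm tall, stand on the floor with a clear span of 1913 mm between their inner faces. Two horizontal rails of 112×95 mm section span the gap between the posts with their undersides at z = 272 mm and z = 826 mm, flush with the posts' −y face. 14 pickets, each 107 mm wide, 21 mm thick and 955 mm tall, are fixed to the +y face of the rails with their bottoms at z = 60 mm, spaced across the span with a 27 mm gap after the −x post and between neighbouring pickets, with 37 mm left before the +x post.


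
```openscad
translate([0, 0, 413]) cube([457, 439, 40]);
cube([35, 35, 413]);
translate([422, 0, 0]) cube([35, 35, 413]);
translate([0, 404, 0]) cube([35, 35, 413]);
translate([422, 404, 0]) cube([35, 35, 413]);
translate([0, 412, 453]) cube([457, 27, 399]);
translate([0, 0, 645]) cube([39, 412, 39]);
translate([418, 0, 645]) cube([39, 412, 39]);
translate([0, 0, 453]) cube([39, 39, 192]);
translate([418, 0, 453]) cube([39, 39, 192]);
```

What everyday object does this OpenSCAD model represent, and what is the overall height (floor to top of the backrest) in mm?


A chair. The overall height is 852 mm.

A slab on four corner posts with a tall panel at the back — a chair. The seat slab sits at z = 413 with thickness 40, and the 399 mm backrest starts at the seat top, so the overall height is 413 + 40 + 399 = 852 mm.


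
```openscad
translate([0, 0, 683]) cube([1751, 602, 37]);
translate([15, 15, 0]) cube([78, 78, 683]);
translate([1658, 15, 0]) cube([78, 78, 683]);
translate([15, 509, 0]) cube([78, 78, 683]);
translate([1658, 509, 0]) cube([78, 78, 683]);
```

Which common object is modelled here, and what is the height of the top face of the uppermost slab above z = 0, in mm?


A table. The table height is 720 mm.

A 1751×602×37 slab sits at z = 683 on four 78 mm square posts — a table. The top surface is at 683 + 37 = 720 mm.


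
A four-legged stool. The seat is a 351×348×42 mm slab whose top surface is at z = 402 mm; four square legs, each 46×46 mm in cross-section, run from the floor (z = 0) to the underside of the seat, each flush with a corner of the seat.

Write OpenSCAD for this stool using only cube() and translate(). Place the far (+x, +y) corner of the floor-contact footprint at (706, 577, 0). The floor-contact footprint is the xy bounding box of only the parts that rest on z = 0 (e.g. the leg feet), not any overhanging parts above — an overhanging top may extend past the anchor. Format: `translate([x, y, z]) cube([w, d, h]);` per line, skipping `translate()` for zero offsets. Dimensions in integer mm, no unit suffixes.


translate([355, 229, 360]) cube([351, 348, 42]);
translate([355, 229, 0]) cube([46, 46, 360]);
translate([660, 229, 0]) cube([46, 46, 360]);
translate([355, 531, 0]) cube([46, 46, 360]);
translate([660, 531, 0]) cube([46, 46, 360]);


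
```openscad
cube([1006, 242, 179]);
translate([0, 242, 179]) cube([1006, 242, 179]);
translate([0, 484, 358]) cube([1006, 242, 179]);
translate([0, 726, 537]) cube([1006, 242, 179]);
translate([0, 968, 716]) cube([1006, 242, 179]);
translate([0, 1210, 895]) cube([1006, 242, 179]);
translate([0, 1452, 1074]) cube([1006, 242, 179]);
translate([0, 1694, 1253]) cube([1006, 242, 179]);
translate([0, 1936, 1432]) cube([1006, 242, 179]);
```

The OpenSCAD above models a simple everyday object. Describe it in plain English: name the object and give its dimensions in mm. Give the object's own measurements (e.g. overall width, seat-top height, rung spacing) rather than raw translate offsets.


A straight staircase of 9 solid steps. Each step is 1006 mm wide (x), 242 mm deep (y, the going) and 179 mm tall (the rise). The first step rests on the floor; each subsequent step sits one going further in +y and one rise higher in +z, directly behind and above the previous step with no overlap.


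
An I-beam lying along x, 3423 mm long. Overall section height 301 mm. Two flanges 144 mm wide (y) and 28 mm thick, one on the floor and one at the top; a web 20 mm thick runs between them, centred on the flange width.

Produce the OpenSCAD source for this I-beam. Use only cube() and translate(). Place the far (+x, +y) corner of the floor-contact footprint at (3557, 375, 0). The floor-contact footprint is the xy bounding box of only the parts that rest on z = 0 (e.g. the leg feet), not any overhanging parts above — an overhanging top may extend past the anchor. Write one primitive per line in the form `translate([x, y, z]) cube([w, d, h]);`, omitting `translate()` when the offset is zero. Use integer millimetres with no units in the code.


translate([134, 231, 0]) cube([3423, 144, 28]);
translate([134, 293, 28]) cube([3423, 20, 245]);
translate([134, 231, 273]) cube([3423, 144, 28]);


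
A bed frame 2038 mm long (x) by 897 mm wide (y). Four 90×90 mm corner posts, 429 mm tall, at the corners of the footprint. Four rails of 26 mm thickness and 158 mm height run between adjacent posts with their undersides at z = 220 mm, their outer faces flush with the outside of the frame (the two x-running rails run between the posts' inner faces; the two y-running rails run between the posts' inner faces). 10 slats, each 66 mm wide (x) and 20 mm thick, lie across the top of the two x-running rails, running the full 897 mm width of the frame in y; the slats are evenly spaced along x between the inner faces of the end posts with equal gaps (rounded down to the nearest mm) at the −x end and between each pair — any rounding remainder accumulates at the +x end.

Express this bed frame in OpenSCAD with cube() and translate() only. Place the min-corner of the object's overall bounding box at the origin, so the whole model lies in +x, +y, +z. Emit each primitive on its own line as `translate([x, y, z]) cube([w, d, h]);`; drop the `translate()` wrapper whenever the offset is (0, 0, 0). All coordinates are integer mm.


cube([90, 90, 429]);
translate([0, 807, 0]) cube([90, 90, 429]);
translate([1948, 0, 0]) cube([90, 90, 429]);
translate([1948, 807, 0]) cube([90, 90, 429]);
translate([90, 0, 220]) cube([1858, 26, 158]);
translate([90, 871, 220]) cube([1858, 26, 158]);
translate([0, 90, 220]) cube([26, 717, 158]);
translate([2012, 90, 220]) cube([26, 717, 158]);
translate([198, 0, 378]) cube([66, 897, 20]);
translate([372, 0, 378]) cube([66, 897, 20]);
translate([546, 0, 378]) cube([66, 897, 20]);
translate([720, 0, 378]) cube([66, 897, 20]);
translate([894, 0, 378]) cube([66, 897, 20]);
translate([1068, 0, 378]) cube([66, 897, 20]);
translate([1242, 0, 378]) cube([66, 897, 20]);
translate([1416, 0, 378]) cube([66, 897, 20]);
translate([1590, 0, 378]) cube([66, 897, 20]);
translate([1764, 0, 378]) cube([66, 897, 20]);


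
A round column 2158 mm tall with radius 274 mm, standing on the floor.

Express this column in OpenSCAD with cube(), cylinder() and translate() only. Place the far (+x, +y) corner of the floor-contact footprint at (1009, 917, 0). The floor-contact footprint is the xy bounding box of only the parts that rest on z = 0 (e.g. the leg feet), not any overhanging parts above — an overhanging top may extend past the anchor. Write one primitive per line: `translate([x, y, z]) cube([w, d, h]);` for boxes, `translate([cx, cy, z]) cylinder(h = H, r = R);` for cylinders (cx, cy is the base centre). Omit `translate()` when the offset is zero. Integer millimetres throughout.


translate([735, 643, 0]) cylinder(h = 2158, r = 274);


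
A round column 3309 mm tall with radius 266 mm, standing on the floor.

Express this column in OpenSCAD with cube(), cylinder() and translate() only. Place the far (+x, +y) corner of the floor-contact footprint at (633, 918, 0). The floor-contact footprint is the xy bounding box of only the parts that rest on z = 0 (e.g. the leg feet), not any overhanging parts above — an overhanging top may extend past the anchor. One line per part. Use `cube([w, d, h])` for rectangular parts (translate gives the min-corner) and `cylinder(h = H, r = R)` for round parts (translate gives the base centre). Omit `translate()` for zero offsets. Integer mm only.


translate([367, 652, 0]) cylinder(h = 3309, r = 266);


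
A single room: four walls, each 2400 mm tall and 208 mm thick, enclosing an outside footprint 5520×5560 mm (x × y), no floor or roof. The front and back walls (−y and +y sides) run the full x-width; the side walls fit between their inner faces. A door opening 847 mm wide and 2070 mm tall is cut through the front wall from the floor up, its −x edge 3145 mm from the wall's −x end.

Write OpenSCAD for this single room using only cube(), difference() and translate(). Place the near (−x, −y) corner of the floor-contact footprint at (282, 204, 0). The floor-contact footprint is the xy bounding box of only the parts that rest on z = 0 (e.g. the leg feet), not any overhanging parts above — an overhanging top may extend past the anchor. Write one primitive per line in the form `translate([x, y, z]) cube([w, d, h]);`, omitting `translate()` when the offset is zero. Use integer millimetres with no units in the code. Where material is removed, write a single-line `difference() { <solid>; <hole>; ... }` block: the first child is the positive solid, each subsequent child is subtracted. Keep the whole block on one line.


difference() { translate([282, 204, 0]) cube([5520, 208, 2400]); translate([3427, 204, 0]) cube([847, 208, 2070]); }
translate([282, 5556, 0]) cube([5520, 208, 2400]);
translate([282, 412, 0]) cube([208, 5144, 2400]);
translate([5594, 412, 0]) cube([208, 5144, 2400]);


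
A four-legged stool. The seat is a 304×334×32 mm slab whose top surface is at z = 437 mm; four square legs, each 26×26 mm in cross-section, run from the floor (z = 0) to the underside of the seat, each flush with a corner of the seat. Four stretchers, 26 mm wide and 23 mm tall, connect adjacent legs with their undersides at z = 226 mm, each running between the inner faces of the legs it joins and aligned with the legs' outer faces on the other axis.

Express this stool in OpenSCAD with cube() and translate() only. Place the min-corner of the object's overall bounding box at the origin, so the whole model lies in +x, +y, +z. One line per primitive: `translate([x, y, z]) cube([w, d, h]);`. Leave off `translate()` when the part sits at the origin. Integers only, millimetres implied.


translate([0, 0, 405]) cube([304, 334, 32]);
cube([26, 26, 405]);
translate([278, 0, 0]) cube([26, 26, 405]);
translate([0, 308, 0]) cube([26, 26, 405]);
translate([278, 308, 0]) cube([26, 26, 405]);
translate([26, 0, 226]) cube([252, 26, 23]);
translate([26, 308, 226]) cube([252, 26, 23]);
translate([0, 26, 226]) cube([26, 282, 23]);
translate([278, 26, 226]) cube([26, 282, 23]);


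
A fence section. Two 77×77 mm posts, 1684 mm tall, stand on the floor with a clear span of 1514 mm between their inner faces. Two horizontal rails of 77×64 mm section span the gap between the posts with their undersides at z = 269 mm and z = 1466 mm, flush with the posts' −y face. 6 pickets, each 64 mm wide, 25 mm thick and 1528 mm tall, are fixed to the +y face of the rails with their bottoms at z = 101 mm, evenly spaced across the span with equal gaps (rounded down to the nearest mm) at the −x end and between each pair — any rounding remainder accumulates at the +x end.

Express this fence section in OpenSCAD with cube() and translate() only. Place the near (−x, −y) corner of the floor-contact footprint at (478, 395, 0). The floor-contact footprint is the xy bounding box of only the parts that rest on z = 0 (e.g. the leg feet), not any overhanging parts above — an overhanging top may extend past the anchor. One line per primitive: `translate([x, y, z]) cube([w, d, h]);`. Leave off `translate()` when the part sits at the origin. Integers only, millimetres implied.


translate([478, 395, 0]) cube([77, 77, 1684]);
translate([2069, 395, 0]) cube([77, 77, 1684]);
translate([555, 395, 269]) cube([1514, 77, 64]);
translate([555, 395, 1466]) cube([1514, 77, 64]);
translate([716, 472, 101]) cube([64, 25, 1528]);
translate([941, 472, 101]) cube([64, 25, 1528]);
translate([1166, 472, 101]) cube([64, 25, 1528]);
translate([1391, 472, 101]) cube([64, 25, 1528]);
translate([1616, 472, 101]) cube([64, 25, 1528]);
translate([1841, 472, 101]) cube([64, 25, 1528]);


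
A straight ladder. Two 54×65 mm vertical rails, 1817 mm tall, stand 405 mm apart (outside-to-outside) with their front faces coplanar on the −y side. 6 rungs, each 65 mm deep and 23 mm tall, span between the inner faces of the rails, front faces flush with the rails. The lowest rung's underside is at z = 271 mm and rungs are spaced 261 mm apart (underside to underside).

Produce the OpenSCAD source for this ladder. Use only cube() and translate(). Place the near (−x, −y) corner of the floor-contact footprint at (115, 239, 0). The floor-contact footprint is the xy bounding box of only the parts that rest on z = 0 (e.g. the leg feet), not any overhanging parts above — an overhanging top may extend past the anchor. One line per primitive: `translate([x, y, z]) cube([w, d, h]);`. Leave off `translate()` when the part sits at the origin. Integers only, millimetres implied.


translate([115, 239, 0]) cube([54, 65, 1817]);
translate([466, 239, 0]) cube([54, 65, 1817]);
translate([169, 239, 271]) cube([297, 65, 23]);
translate([169, 239, 532]) cube([297, 65, 23]);
translate([169, 239, 793]) cube([297, 65, 23]);
translate([169, 239, 1054]) cube([297, 65, 23]);
translate([169, 239, 1315]) cube([297, 65, 23]);
translate([169, 239, 1576]) cube([297, 65, 23]);


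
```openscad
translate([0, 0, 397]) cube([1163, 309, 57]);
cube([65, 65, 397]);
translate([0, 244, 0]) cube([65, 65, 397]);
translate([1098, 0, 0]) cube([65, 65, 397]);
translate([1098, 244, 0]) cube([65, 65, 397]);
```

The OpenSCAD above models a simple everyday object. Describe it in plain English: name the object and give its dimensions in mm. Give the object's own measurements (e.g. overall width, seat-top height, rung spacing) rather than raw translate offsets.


A bench: a 1163×309 mm seat slab, 57 mm thick, top at z = 454 mm, on four 65×65 mm square legs flush with the seat corners and standing on z = 0.


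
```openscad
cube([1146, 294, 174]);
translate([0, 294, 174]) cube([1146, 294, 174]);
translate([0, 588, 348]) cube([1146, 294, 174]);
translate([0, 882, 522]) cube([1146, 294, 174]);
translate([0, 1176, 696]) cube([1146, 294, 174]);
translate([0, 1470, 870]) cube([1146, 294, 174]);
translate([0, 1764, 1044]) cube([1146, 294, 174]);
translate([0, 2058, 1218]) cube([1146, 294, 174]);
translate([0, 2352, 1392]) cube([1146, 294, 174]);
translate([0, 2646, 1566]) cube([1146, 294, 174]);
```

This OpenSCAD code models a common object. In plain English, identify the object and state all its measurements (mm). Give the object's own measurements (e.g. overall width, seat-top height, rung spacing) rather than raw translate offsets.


A straight staircase of 10 solid steps. Each step is 1146 mm wide (x), 294 mm deep (y, the going) and 174 mm tall (the rise). The first step rests on the floor; each subsequent step sits one going further in +y and one rise higher in +z, directly behind and above the previous step with no overlap.


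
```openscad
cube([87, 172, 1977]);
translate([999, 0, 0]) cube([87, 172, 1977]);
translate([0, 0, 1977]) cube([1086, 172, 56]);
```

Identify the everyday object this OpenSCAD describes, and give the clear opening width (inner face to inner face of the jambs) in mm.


A door frame. The clear opening width is 912 mm.

Two 1977 mm tall posts with a header on top — a door frame. The left jamb is 87 mm wide at x = 0; the right jamb starts at x = 999. The clear opening is 999 − 87 = 912 mm.


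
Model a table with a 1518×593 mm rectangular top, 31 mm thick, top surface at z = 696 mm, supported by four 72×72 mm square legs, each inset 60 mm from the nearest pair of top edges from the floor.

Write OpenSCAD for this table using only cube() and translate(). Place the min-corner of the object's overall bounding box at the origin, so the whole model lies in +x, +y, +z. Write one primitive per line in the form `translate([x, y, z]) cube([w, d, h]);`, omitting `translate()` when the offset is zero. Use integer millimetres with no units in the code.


translate([0, 0, 665]) cube([1518, 593, 31]);
translate([60, 60, 0]) cube([72, 72, 665]);
translate([1386, 60, 0]) cube([72, 72, 665]);
translate([60, 461, 0]) cube([72, 72, 665]);
translate([1386, 461, 0]) cube([72, 72, 665]);


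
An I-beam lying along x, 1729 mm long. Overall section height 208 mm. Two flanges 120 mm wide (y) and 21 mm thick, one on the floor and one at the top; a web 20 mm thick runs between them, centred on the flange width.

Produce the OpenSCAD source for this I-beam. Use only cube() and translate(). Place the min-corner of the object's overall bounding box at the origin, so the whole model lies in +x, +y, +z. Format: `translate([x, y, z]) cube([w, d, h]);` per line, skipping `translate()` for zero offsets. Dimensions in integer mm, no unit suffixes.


cube([1729, 120, 21]);
translate([0, 50, 21]) cube([1729, 20, 166]);
translate([0, 0, 187]) cube([1729, 120, 21]);


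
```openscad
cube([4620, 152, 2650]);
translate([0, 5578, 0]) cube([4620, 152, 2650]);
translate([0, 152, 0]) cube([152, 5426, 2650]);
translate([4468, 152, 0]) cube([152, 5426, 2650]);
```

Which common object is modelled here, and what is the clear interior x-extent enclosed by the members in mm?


A house (or room) frame. The interior width is 4316 mm.

Four 2650 mm walls enclosing a rectangle with no floor or roof — a room or house frame. Outside width is 4620 mm and wall thickness is 152 mm, so the interior width is 4620 − 2 × 152 = 4316 mm.


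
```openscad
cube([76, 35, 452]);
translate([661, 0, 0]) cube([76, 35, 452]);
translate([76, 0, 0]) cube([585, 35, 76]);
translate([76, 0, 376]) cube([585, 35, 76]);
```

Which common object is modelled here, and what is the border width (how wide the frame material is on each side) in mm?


A picture frame. The border width is 76 mm.

Four thin pieces enclosing a rectangular opening — a picture frame. The two full-height stiles are 452 mm tall; the top rail sits at z = 376 and is 76 mm tall, so the border above the opening is 452 − 376 = 76 mm, matching the stile x-width.


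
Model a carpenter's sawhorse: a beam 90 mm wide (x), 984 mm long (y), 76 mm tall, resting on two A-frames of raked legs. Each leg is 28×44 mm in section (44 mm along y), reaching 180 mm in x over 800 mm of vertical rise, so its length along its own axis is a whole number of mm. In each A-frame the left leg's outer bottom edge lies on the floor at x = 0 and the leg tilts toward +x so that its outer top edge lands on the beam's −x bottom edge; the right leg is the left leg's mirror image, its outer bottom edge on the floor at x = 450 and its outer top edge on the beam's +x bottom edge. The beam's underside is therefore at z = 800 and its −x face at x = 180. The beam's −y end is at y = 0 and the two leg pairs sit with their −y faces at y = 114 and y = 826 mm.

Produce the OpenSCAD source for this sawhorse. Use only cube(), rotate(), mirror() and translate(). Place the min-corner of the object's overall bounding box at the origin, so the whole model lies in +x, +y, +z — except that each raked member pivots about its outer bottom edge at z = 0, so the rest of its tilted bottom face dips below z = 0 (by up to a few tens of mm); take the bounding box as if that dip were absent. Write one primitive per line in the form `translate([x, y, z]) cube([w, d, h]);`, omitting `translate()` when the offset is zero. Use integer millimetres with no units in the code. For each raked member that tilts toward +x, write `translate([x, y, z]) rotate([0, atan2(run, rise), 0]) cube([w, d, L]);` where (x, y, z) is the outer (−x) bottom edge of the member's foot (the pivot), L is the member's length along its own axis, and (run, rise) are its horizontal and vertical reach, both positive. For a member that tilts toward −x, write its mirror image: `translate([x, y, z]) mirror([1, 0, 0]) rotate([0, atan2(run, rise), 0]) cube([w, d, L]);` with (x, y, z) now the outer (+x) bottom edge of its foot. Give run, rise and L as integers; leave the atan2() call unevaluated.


// leg length = √(180² + 800²) = 820
// right-leg outer foot x = 2·180 + 90 = 450
// beam min-corner = (180, 0, 800)
translate([180, 0, 800]) cube([90, 984, 76]);
translate([0, 114, 0]) rotate([0, atan2(180, 800), 0]) cube([28, 44, 820]);
translate([450, 114, 0]) mirror([1, 0, 0]) rotate([0, atan2(180, 800), 0]) cube([28, 44, 820]);
translate([0, 826, 0]) rotate([0, atan2(180, 800), 0]) cube([28, 44, 820]);
translate([450, 826, 0]) mirror([1, 0, 0]) rotate([0, atan2(180, 800), 0]) cube([28, 44, 820]);


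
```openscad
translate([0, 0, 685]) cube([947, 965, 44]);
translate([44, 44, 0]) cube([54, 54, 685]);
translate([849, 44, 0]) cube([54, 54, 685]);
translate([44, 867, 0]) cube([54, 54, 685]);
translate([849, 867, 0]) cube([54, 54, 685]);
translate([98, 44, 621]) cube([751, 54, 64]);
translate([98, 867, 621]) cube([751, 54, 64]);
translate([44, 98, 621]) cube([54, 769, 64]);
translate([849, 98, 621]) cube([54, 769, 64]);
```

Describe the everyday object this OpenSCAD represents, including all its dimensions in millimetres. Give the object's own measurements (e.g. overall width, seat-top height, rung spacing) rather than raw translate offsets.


A rectangular dining table. The top is 947×965×44 mm with its upper surface at z = 729 mm. It stands on four 54×54 mm square legs, each inset 44 mm from the nearest pair of top edges, running from the floor to the underside of the top. Four apron rails, 54 mm thick and 64 mm tall, run between adjacent legs with their top edges flush with the underside of the top and their outer faces flush with the legs' outer faces.


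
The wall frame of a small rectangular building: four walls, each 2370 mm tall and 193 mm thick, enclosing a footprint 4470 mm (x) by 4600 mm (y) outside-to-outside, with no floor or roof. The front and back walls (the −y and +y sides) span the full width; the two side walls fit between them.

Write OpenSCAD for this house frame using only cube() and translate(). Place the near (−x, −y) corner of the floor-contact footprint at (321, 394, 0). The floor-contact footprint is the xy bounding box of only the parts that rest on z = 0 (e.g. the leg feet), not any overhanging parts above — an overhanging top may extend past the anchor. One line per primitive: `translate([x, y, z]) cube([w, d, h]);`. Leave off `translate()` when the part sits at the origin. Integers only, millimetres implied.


translate([321, 394, 0]) cube([4470, 193, 2370]);
translate([321, 4801, 0]) cube([4470, 193, 2370]);
translate([321, 587, 0]) cube([193, 4214, 2370]);
translate([4598, 587, 0]) cube([193, 4214, 2370]);


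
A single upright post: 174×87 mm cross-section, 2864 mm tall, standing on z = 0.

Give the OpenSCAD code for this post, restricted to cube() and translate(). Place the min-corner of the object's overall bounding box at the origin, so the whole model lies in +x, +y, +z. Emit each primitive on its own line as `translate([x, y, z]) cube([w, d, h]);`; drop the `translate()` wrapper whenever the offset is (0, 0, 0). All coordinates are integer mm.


cube([174, 87, 2864]);


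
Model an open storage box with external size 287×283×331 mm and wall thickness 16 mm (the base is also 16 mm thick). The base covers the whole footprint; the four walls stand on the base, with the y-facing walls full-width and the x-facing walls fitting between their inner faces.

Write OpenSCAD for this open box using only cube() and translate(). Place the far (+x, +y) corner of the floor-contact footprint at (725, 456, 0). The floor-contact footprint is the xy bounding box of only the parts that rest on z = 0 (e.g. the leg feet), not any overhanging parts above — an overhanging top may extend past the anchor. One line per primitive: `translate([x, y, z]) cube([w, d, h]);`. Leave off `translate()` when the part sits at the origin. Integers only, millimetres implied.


translate([438, 173, 0]) cube([287, 283, 16]);
translate([438, 173, 16]) cube([287, 16, 315]);
translate([438, 440, 16]) cube([287, 16, 315]);
translate([438, 189, 16]) cube([16, 251, 315]);
translate([709, 189, 16]) cube([16, 251, 315]);


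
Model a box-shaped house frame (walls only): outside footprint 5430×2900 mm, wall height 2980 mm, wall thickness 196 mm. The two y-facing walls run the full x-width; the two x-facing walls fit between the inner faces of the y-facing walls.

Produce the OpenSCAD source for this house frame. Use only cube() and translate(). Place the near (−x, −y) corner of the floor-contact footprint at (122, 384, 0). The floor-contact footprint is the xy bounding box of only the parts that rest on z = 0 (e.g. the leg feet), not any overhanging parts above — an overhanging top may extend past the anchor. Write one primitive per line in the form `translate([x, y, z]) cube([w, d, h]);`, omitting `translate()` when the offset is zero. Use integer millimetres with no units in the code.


translate([122, 384, 0]) cube([5430, 196, 2980]);
translate([122, 3088, 0]) cube([5430, 196, 2980]);
translate([122, 580, 0]) cube([196, 2508, 2980]);
translate([5356, 580, 0]) cube([196, 2508, 2980]);


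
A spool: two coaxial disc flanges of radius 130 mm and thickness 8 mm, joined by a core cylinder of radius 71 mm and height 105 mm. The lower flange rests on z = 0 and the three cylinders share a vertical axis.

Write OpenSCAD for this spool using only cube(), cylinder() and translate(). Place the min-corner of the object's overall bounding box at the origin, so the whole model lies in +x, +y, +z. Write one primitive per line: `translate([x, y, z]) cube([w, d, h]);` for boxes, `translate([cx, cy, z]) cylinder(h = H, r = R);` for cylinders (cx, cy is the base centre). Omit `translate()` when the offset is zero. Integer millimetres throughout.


translate([130, 130, 0]) cylinder(h = 8, r = 130);
translate([130, 130, 8]) cylinder(h = 105, r = 71);
translate([130, 130, 113]) cylinder(h = 8, r = 130);


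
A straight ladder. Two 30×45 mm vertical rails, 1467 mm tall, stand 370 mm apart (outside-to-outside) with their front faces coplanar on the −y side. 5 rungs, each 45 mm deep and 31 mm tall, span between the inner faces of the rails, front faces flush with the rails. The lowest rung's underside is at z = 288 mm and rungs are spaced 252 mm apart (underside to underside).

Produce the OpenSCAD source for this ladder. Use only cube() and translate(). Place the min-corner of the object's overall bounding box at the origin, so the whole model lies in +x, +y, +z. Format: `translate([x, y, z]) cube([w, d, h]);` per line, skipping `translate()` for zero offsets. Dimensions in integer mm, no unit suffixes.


// rung span = 370 - 2*30 = 310
// rung[k] z = 288 + k*252
cube([30, 45, 1467]);
translate([340, 0, 0]) cube([30, 45, 1467]);
translate([30, 0, 288]) cube([310, 45, 31]);
translate([30, 0, 540]) cube([310, 45, 31]);
translate([30, 0, 792]) cube([310, 45, 31]);
translate([30, 0, 1044]) cube([310, 45, 31]);
translate([30, 0, 1296]) cube([310, 45, 31]);


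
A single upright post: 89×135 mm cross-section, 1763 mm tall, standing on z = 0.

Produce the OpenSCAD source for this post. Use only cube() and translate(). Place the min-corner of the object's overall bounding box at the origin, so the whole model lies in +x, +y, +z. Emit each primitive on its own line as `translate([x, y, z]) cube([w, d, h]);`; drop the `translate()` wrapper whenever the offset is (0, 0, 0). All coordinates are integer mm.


cube([89, 135, 1763]);


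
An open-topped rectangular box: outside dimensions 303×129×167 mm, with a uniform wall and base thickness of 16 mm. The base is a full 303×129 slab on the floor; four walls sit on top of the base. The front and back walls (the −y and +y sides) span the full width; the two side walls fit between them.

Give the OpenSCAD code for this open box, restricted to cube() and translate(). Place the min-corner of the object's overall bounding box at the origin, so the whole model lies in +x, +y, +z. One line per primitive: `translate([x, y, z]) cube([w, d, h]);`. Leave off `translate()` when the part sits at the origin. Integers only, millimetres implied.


cube([303, 129, 16]);
translate([0, 0, 16]) cube([303, 16, 151]);
translate([0, 113, 16]) cube([303, 16, 151]);
translate([0, 16, 16]) cube([16, 97, 151]);
translate([287, 16, 16]) cube([16, 97, 151]);


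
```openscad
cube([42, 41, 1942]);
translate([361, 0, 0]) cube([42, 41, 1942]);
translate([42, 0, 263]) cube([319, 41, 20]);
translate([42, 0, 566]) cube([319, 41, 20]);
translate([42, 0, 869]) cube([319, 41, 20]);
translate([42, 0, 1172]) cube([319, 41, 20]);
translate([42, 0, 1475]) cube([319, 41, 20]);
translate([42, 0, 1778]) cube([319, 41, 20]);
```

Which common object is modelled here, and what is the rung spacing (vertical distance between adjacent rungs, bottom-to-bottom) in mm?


A ladder. The rung spacing is 303 mm.

Two tall 42×41 posts with 6 short bars between them — a ladder. Adjacent rungs sit at z = 263 and z = 566, so the spacing is 566 − 263 = 303 mm.


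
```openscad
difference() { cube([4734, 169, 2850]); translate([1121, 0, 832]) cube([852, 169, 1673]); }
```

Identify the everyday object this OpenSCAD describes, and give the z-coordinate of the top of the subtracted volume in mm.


A wall with a window opening. The window head height is 2505 mm.

A wall with a rectangular opening subtracted — a window. Sill at z = 832, opening 1673 mm tall, so the head is at 832 + 1673 = 2505 mm.


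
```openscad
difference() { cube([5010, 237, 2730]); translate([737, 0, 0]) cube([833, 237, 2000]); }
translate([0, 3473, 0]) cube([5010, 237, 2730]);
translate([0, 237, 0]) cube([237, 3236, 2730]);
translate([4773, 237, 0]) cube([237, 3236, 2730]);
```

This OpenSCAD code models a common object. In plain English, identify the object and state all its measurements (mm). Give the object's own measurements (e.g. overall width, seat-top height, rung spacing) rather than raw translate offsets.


A single room: four walls, each 2730 mm tall and 237 mm thick, enclosing an outside footprint 5010×3710 mm (x × y), no floor or roof. The front and back walls (−y and +y sides) run the full x-width; the side walls fit between their inner faces. A door opening 833 mm wide and 2000 mm tall is cut through the front wall from the floor up, its −x edge 737 mm from the wall's −x end.


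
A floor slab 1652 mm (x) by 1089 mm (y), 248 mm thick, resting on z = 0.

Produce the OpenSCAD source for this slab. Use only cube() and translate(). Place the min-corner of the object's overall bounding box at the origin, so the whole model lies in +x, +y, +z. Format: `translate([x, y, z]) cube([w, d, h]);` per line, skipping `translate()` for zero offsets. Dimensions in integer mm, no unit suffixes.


cube([1652, 1089, 248]);


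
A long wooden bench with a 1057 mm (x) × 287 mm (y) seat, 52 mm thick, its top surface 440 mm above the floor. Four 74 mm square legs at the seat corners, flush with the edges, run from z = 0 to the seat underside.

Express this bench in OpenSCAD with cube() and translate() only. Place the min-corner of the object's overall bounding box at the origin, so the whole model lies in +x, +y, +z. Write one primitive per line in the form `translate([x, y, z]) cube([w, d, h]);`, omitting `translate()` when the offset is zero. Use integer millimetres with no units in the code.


translate([0, 0, 388]) cube([1057, 287, 52]);
cube([74, 74, 388]);
translate([0, 213, 0]) cube([74, 74, 388]);
translate([983, 0, 0]) cube([74, 74, 388]);
translate([983, 213, 0]) cube([74, 74, 388]);


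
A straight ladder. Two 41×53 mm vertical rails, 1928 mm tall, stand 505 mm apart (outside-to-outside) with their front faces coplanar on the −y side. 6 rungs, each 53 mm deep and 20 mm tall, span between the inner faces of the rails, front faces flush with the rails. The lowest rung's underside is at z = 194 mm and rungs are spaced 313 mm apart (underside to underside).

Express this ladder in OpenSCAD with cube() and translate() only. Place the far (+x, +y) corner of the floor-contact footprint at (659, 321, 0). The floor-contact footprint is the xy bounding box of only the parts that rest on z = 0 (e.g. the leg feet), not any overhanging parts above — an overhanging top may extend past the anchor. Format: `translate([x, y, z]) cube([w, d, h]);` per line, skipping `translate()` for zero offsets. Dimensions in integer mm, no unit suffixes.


translate([154, 268, 0]) cube([41, 53, 1928]);
translate([618, 268, 0]) cube([41, 53, 1928]);
translate([195, 268, 194]) cube([423, 53, 20]);
translate([195, 268, 507]) cube([423, 53, 20]);
translate([195, 268, 820]) cube([423, 53, 20]);
translate([195, 268, 1133]) cube([423, 53, 20]);
translate([195, 268, 1446]) cube([423, 53, 20]);
translate([195, 268, 1759]) cube([423, 53, 20]);


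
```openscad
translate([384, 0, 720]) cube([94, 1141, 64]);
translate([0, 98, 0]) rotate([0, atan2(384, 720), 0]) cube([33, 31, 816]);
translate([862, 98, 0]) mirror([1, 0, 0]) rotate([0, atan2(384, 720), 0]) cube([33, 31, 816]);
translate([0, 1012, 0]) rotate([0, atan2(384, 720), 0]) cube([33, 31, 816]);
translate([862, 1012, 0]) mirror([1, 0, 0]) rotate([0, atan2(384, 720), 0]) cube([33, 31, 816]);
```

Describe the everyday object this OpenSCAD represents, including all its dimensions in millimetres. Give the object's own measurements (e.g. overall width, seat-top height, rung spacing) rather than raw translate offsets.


A sawhorse. A 94×1141×64 mm beam (x, y, z) sits on two A-frame leg pairs. Each pair is two raked legs of 33×31 mm section (31 mm along y) splaying symmetrically in x. Each leg rises 720 mm vertically over 384 mm of horizontal reach and is 816 mm long along its own axis. Every leg's outer bottom edge rests on the floor and its outer top edge meets a bottom edge of the beam — the left legs (tilting toward +x) meet the beam's −x bottom edge, the right legs (their mirror images, tilting toward −x) meet its +x bottom edge — so the leg tops tuck under the beam, the beam's underside is 720 mm above the floor, and the feet are 862 mm apart outside-to-outside with the beam centred between them. The two leg pairs are set in 98 mm from either end of the beam.


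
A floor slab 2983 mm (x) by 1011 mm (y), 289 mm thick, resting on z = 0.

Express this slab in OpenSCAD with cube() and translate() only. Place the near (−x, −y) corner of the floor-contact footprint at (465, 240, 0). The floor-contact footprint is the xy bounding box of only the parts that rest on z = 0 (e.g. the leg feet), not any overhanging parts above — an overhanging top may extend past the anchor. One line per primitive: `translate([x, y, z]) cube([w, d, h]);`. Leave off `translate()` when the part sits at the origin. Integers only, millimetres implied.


translate([465, 240, 0]) cube([2983, 1011, 289]);


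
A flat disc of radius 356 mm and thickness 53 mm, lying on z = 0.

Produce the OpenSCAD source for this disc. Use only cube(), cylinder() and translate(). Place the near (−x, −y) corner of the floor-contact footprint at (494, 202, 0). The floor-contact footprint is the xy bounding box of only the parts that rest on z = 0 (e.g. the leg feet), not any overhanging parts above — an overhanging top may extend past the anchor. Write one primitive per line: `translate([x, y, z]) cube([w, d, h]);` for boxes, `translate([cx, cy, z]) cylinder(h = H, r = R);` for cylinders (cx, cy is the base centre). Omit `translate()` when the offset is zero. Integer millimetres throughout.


translate([850, 558, 0]) cylinder(h = 53, r = 356);


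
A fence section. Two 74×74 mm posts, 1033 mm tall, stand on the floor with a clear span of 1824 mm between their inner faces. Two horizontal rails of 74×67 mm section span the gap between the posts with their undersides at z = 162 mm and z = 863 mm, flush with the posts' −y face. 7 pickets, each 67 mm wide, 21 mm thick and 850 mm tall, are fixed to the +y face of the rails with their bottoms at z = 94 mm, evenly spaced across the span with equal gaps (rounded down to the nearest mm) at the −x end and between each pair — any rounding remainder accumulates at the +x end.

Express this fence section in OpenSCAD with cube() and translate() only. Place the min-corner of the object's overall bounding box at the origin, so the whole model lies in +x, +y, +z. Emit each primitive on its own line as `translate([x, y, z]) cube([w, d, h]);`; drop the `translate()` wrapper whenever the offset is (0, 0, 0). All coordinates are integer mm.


cube([74, 74, 1033]);
translate([1898, 0, 0]) cube([74, 74, 1033]);
translate([74, 0, 162]) cube([1824, 74, 67]);
translate([74, 0, 863]) cube([1824, 74, 67]);
translate([243, 74, 94]) cube([67, 21, 850]);
translate([479, 74, 94]) cube([67, 21, 850]);
translate([715, 74, 94]) cube([67, 21, 850]);
translate([951, 74, 94]) cube([67, 21, 850]);
translate([1187, 74, 94]) cube([67, 21, 850]);
translate([1423, 74, 94]) cube([67, 21, 850]);
translate([1659, 74, 94]) cube([67, 21, 850]);


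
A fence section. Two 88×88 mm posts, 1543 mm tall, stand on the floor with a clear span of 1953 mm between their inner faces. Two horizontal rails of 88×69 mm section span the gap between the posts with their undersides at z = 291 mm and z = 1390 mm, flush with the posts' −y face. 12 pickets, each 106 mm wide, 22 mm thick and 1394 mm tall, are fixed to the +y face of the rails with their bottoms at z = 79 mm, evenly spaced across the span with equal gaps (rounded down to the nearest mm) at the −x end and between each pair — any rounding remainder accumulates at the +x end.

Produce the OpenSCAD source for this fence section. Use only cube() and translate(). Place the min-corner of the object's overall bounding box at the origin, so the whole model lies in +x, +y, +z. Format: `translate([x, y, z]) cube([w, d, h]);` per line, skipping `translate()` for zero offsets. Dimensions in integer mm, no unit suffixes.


cube([88, 88, 1543]);
translate([2041, 0, 0]) cube([88, 88, 1543]);
translate([88, 0, 291]) cube([1953, 88, 69]);
translate([88, 0, 1390]) cube([1953, 88, 69]);
translate([140, 88, 79]) cube([106, 22, 1394]);
translate([298, 88, 79]) cube([106, 22, 1394]);
translate([456, 88, 79]) cube([106, 22, 1394]);
translate([614, 88, 79]) cube([106, 22, 1394]);
translate([772, 88, 79]) cube([106, 22, 1394]);
translate([930, 88, 79]) cube([106, 22, 1394]);
translate([1088, 88, 79]) cube([106, 22, 1394]);
translate([1246, 88, 79]) cube([106, 22, 1394]);
translate([1404, 88, 79]) cube([106, 22, 1394]);
translate([1562, 88, 79]) cube([106, 22, 1394]);
translate([1720, 88, 79]) cube([106, 22, 1394]);
translate([1878, 88, 79]) cube([106, 22, 1394]);
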